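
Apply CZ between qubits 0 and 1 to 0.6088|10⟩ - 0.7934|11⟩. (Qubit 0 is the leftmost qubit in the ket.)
0.6088|10⟩ + 0.7934|11⟩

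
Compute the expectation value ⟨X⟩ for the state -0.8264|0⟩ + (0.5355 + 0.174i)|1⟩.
-0.8851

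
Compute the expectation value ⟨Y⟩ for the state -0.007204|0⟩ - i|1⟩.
0.01441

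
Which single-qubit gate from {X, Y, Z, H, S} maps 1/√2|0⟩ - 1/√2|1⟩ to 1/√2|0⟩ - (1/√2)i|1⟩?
S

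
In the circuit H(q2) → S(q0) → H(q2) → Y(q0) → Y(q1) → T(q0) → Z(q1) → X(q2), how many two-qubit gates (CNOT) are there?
0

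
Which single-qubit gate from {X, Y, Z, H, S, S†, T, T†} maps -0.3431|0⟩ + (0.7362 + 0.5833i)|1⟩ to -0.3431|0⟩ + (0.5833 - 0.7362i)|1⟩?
S†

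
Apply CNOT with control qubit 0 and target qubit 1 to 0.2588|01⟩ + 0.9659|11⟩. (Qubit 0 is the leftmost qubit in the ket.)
0.2588|01⟩ + 0.9659|10⟩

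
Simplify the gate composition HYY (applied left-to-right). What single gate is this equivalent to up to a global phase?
H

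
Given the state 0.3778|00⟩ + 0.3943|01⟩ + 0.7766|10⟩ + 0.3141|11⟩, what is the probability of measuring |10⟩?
0.6031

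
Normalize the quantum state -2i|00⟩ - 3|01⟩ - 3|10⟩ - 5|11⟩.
-0.2917i|00⟩ - 0.4376|01⟩ - 0.4376|10⟩ - 0.7293|11⟩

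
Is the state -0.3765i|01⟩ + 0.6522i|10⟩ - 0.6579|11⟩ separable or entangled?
Entangled

Writing the state as a|00⟩ + b|01⟩ + c|10⟩ + d|11⟩, it is a product state iff ad − bc = 0.
Here (a, b, c, d) = (0, -0.3765i, 0.6522i, -0.6579): ad − bc = (0)(-0.6579) − (-0.3765i)(0.6522i) = -0.2456 ≠ 0, so the state is entangled.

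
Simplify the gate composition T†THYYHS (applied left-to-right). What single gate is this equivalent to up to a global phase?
S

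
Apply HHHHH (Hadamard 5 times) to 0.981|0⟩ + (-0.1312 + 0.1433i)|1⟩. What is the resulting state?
(0.6009 + 0.1013i)|0⟩ + (0.7864 - 0.1013i)|1⟩

H² = I, so H^5 = H: a single Hadamard. With (a, b) = (0.981, (-0.1312 + 0.1433i)), H gives ((a + b)/√2, (a − b)/√2) = ((0.6009 + 0.1013i), (0.7864 - 0.1013i)).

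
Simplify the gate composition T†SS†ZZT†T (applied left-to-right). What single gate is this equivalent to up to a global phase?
T†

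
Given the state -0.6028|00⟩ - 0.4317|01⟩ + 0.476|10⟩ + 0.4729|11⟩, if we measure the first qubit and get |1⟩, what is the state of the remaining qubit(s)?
0.7094|0⟩ + 0.7048|1⟩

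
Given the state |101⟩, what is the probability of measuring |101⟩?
1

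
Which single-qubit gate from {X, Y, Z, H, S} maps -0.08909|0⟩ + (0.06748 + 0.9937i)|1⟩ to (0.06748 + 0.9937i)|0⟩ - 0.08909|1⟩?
X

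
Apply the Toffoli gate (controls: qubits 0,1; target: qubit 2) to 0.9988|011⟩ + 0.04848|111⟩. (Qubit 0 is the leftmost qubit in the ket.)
0.9988|011⟩ + 0.04848|110⟩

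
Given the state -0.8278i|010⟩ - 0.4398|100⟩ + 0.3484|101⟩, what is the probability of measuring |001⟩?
0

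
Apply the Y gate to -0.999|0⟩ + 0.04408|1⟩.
-0.04408i|0⟩ - 0.999i|1⟩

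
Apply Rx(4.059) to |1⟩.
-0.8966i|0⟩ - 0.4428|1⟩

Rx(4.059) = [[cos(θ/2), −i·sin(θ/2)], [−i·sin(θ/2), cos(θ/2)]]; θ = 4.059, cos(θ/2) ≈ -0.442786, sin(θ/2) ≈ 0.896627.
With a = amp(|0⟩) = 0 and b = amp(|1⟩) = 1:
new amp(|0⟩) = (-0.442786)·a + (-0.896627i)·b = -0.8966i
new amp(|1⟩) = (-0.896627i)·a + (-0.442786)·b = -0.4428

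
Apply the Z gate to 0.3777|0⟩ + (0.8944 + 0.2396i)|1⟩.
0.3777|0⟩ + (-0.8944 - 0.2396i)|1⟩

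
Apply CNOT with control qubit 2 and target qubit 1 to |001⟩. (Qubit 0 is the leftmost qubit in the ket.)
|011⟩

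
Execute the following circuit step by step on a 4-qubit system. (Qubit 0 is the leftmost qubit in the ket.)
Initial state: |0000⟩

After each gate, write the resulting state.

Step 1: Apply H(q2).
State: 1/√2|0000⟩ + 1/√2|0010⟩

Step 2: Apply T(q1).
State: 1/√2|0000⟩ + 1/√2|0010⟩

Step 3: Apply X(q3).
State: 1/√2|0001⟩ + 1/√2|0011⟩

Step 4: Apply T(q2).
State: 1/√2|0001⟩ + (1/2 + (1/2)i)|0011⟩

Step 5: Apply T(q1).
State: 1/√2|0001⟩ + (1/2 + (1/2)i)|0011⟩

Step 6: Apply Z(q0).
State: 1/√2|0001⟩ + (1/2 + (1/2)i)|0011⟩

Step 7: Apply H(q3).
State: 1/2|0000⟩ - 1/2|0001⟩ + (1/√8 + (1/√8)i)|0010⟩ + (-1/√8 - (1/√8)i)|0011⟩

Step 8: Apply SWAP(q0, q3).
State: 1/2|0000⟩ + (1/√8 + (1/√8)i)|0010⟩ - 1/2|1000⟩ + (-1/√8 - (1/√8)i)|1010⟩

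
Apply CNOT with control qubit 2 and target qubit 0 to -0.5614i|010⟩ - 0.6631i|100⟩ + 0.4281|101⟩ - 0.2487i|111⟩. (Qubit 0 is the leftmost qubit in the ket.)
0.4281|001⟩ - 0.5614i|010⟩ - 0.2487i|011⟩ - 0.6631i|100⟩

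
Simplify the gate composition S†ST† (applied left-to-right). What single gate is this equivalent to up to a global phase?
T†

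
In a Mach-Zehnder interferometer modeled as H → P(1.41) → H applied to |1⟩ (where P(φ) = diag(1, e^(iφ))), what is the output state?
(0.4199 - 0.4936i)|0⟩ + (0.5801 + 0.4936i)|1⟩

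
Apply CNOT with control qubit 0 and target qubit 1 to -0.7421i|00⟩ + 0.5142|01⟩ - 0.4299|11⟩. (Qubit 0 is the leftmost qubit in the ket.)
-0.7421i|00⟩ + 0.5142|01⟩ - 0.4299|10⟩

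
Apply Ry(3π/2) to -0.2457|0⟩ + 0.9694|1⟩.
-0.5117|0⟩ - 0.8592|1⟩

Ry(3π/2) = [[cos(θ/2), −sin(θ/2)], [sin(θ/2), cos(θ/2)]]; θ = 3π/2, cos(θ/2) ≈ -0.707107, sin(θ/2) ≈ 0.707107.
With a = amp(|0⟩) = -0.2457 and b = amp(|1⟩) = 0.9694:
new amp(|0⟩) = (-0.707107)·a + (-0.707107)·b = -0.5117
new amp(|1⟩) = (0.707107)·a + (-0.707107)·b = -0.8592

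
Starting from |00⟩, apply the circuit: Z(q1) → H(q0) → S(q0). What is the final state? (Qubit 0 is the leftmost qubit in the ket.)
1/√2|00⟩ + (1/√2)i|10⟩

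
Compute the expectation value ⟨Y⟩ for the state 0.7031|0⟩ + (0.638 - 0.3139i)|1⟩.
-0.4414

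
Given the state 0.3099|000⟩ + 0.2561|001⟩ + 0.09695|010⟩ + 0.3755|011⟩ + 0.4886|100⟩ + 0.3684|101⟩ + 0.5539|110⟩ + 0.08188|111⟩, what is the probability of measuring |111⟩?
0.006704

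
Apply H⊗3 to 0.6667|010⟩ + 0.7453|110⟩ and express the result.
0.4992|000⟩ + 0.4992|001⟩ - 0.4992|010⟩ - 0.4992|011⟩ - 0.02779|100⟩ - 0.02779|101⟩ + 0.02779|110⟩ + 0.02779|111⟩

H⊗3 gives amp(|y⟩) = (1/2√2) Σ_x (−1)^(x·y) amp(|x⟩), where x·y is the number of positions in which both x and y have a 1.
|000⟩: (0.6667 + 0.7453)/(2√2) = 0.4992
|001⟩: (0.6667 + 0.7453)/(2√2) = 0.4992
|010⟩: (-0.6667 - 0.7453)/(2√2) = -0.4992
|011⟩: (-0.6667 - 0.7453)/(2√2) = -0.4992
|100⟩: (0.6667 - 0.7453)/(2√2) = -0.02779
|101⟩: (0.6667 - 0.7453)/(2√2) = -0.02779
|110⟩: (-0.6667 + 0.7453)/(2√2) = 0.02779
|111⟩: (-0.6667 + 0.7453)/(2√2) = 0.02779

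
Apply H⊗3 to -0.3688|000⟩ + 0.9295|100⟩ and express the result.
0.1982|000⟩ + 0.1982|001⟩ + 0.1982|010⟩ + 0.1982|011⟩ - 0.459|100⟩ - 0.459|101⟩ - 0.459|110⟩ - 0.459|111⟩

H⊗3 gives amp(|y⟩) = (1/2√2) Σ_x (−1)^(x·y) amp(|x⟩), where x·y is the number of positions in which both x and y have a 1.
|000⟩: (-0.3688 + 0.9295)/(2√2) = 0.1982
|001⟩: (-0.3688 + 0.9295)/(2√2) = 0.1982
|010⟩: (-0.3688 + 0.9295)/(2√2) = 0.1982
|011⟩: (-0.3688 + 0.9295)/(2√2) = 0.1982
|100⟩: (-0.3688 - 0.9295)/(2√2) = -0.459
|101⟩: (-0.3688 - 0.9295)/(2√2) = -0.459
|110⟩: (-0.3688 - 0.9295)/(2√2) = -0.459
|111⟩: (-0.3688 - 0.9295)/(2√2) = -0.459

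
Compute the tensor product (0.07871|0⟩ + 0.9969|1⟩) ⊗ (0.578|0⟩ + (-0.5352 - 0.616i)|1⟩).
0.04549|00⟩ + (-0.04213 - 0.04849i)|01⟩ + 0.5762|10⟩ + (-0.5335 - 0.6141i)|11⟩

amp(|b₁b₂…⟩) = product of the factor amplitudes for bits b₁, b₂, …; only kets whose every factor amplitude is nonzero survive.
|00⟩: (0.07871)(0.578) = 0.04549
|01⟩: (0.07871)(-0.5352 - 0.616i) = (-0.04213 - 0.04849i)
|10⟩: (0.9969)(0.578) = 0.5762
|11⟩: (0.9969)(-0.5352 - 0.616i) = (-0.5335 - 0.6141i)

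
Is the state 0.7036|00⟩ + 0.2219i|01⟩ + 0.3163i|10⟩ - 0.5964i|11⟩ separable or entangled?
Entangled

Writing the state as a|00⟩ + b|01⟩ + c|10⟩ + d|11⟩, it is a product state iff ad − bc = 0.
Here (a, b, c, d) = (0.7036, 0.2219i, 0.3163i, -0.5964i): ad − bc = (0.7036)(-0.5964i) − (0.2219i)(0.3163i) = (0.07019 - 0.4196i) ≠ 0, so the state is entangled.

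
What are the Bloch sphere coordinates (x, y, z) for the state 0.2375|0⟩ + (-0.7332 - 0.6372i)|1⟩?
(-0.3483, -0.3027, -0.8872)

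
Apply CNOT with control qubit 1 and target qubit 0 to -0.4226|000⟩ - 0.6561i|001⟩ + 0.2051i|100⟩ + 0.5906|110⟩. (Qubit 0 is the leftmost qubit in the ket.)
-0.4226|000⟩ - 0.6561i|001⟩ + 0.5906|010⟩ + 0.2051i|100⟩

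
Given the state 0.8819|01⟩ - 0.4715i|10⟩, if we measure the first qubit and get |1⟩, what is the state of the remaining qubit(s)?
-i|0⟩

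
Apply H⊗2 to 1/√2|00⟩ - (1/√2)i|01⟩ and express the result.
(1/√8 - (1/√8)i)|00⟩ + (1/√8 + (1/√8)i)|01⟩ + (1/√8 - (1/√8)i)|10⟩ + (1/√8 + (1/√8)i)|11⟩

H⊗2 gives amp(|y⟩) = (1/2) Σ_x (−1)^(x·y) amp(|x⟩), where x·y is the number of positions in which both x and y have a 1.
|00⟩: (1/√2 - (1/√2)i)/2 = (1/√8 - (1/√8)i)
|01⟩: (1/√2 + (1/√2)i)/2 = (1/√8 + (1/√8)i)
|10⟩: (1/√2 - (1/√2)i)/2 = (1/√8 - (1/√8)i)
|11⟩: (1/√2 + (1/√2)i)/2 = (1/√8 + (1/√8)i)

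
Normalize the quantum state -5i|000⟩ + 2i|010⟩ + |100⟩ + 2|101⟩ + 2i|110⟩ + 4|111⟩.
-0.6804i|000⟩ + 0.2722i|010⟩ + 0.1361|100⟩ + 0.2722|101⟩ + 0.2722i|110⟩ + 0.5443|111⟩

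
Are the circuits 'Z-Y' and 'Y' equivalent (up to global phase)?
No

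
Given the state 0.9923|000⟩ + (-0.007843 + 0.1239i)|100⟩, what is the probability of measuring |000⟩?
0.9847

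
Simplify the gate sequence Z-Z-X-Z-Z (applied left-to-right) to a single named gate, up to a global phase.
X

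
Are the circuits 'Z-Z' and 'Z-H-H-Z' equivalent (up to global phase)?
Yes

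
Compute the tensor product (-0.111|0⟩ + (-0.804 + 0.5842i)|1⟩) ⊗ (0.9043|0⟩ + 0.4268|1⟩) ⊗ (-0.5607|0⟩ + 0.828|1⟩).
0.05628|000⟩ - 0.08311|001⟩ + 0.02656|010⟩ - 0.03923|011⟩ + (0.4077 - 0.2962i)|100⟩ + (-0.602 + 0.4374i)|101⟩ + (0.1924 - 0.1398i)|110⟩ + (-0.2841 + 0.2065i)|111⟩

amp(|b₁b₂…⟩) = product of the factor amplitudes for bits b₁, b₂, …; only kets whose every factor amplitude is nonzero survive.
|000⟩: (-0.111)(0.9043)(-0.5607) = 0.05628
|001⟩: (-0.111)(0.9043)(0.828) = -0.08311
|010⟩: (-0.111)(0.4268)(-0.5607) = 0.02656
|011⟩: (-0.111)(0.4268)(0.828) = -0.03923
|100⟩: (-0.804 + 0.5842i)(0.9043)(-0.5607) = (0.4077 - 0.2962i)
|101⟩: (-0.804 + 0.5842i)(0.9043)(0.828) = (-0.602 + 0.4374i)
|110⟩: (-0.804 + 0.5842i)(0.4268)(-0.5607) = (0.1924 - 0.1398i)
|111⟩: (-0.804 + 0.5842i)(0.4268)(0.828) = (-0.2841 + 0.2065i)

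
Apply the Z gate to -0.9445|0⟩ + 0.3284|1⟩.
-0.9445|0⟩ - 0.3284|1⟩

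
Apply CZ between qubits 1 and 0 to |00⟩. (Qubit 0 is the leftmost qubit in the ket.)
|00⟩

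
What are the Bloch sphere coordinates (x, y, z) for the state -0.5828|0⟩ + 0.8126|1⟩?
(-0.9472, 0, -0.3207)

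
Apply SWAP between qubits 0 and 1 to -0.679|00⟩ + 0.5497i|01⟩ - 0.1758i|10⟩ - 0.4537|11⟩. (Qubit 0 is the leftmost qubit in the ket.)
-0.679|00⟩ - 0.1758i|01⟩ + 0.5497i|10⟩ - 0.4537|11⟩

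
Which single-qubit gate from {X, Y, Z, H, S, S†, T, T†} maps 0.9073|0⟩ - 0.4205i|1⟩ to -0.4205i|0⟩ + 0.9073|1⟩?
X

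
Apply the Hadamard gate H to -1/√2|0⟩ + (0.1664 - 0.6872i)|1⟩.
(-0.3823 - 0.4859i)|0⟩ + (-0.6177 + 0.4859i)|1⟩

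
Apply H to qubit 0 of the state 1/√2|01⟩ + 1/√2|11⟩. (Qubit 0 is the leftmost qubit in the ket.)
|01⟩

H on qubit 0 mixes each pair of kets that differ only in qubit 0: amplitudes (a, b) of (|…0…⟩, |…1…⟩) become ((a + b)/√2, (a − b)/√2). Kets absent from the input have amplitude 0.
(|01⟩, |11⟩): (a, b) = (1/√2, 1/√2) → (1, 0)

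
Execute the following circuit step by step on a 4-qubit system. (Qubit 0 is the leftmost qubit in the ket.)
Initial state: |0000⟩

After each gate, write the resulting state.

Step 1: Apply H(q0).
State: 1/√2|0000⟩ + 1/√2|1000⟩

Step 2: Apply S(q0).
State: 1/√2|0000⟩ + (1/√2)i|1000⟩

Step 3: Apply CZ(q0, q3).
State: 1/√2|0000⟩ + (1/√2)i|1000⟩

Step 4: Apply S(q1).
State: 1/√2|0000⟩ + (1/√2)i|1000⟩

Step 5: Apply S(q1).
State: 1/√2|0000⟩ + (1/√2)i|1000⟩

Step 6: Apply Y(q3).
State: (1/√2)i|0001⟩ - 1/√2|1001⟩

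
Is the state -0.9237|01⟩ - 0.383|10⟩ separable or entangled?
Entangled

Writing the state as a|00⟩ + b|01⟩ + c|10⟩ + d|11⟩, it is a product state iff ad − bc = 0.
Here (a, b, c, d) = (0, -0.9237, -0.383, 0): ad − bc = (0)(0) − (-0.9237)(-0.383) = -0.3538 ≠ 0, so the state is entangled.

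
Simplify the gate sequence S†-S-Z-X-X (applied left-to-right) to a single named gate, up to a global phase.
Z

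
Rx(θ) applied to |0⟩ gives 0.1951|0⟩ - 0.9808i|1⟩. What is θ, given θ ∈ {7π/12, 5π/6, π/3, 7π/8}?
7π/8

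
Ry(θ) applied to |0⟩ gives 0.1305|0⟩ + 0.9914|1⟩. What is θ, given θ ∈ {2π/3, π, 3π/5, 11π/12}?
11π/12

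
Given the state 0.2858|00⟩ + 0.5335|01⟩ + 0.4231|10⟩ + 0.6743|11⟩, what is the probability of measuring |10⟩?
0.179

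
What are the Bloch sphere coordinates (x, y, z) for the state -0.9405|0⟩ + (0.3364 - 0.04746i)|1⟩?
(-0.6328, 0.08927, 0.7691)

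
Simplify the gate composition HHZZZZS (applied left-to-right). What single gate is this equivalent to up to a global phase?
S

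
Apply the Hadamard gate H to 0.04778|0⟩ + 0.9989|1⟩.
0.7401|0⟩ - 0.6725|1⟩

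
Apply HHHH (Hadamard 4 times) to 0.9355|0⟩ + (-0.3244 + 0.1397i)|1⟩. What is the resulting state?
0.9355|0⟩ + (-0.3244 + 0.1397i)|1⟩

H² = I, so an even number of Hadamards cancels: H^4 = I and the state is unchanged.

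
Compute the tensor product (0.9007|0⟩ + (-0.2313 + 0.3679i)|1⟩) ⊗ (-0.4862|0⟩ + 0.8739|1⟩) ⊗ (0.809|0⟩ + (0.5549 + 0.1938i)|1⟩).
-0.3543|000⟩ + (-0.243 - 0.08487i)|001⟩ + 0.6368|010⟩ + (0.4368 + 0.1525i)|011⟩ + (0.09098 - 0.1447i)|100⟩ + (0.09707 - 0.07746i)|101⟩ + (-0.1635 + 0.2601i)|110⟩ + (-0.1745 + 0.1392i)|111⟩

amp(|b₁b₂…⟩) = product of the factor amplitudes for bits b₁, b₂, …; only kets whose every factor amplitude is nonzero survive.
|000⟩: (0.9007)(-0.4862)(0.809) = -0.3543
|001⟩: (0.9007)(-0.4862)(0.5549 + 0.1938i) = (-0.243 - 0.08487i)
|010⟩: (0.9007)(0.8739)(0.809) = 0.6368
|011⟩: (0.9007)(0.8739)(0.5549 + 0.1938i) = (0.4368 + 0.1525i)
|100⟩: (-0.2313 + 0.3679i)(-0.4862)(0.809) = (0.09098 - 0.1447i)
|101⟩: (-0.2313 + 0.3679i)(-0.4862)(0.5549 + 0.1938i) = (0.09707 - 0.07746i)
|110⟩: (-0.2313 + 0.3679i)(0.8739)(0.809) = (-0.1635 + 0.2601i)
|111⟩: (-0.2313 + 0.3679i)(0.8739)(0.5549 + 0.1938i) = (-0.1745 + 0.1392i)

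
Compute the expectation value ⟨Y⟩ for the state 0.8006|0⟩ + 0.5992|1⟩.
0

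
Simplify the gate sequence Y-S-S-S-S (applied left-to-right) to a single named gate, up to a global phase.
Y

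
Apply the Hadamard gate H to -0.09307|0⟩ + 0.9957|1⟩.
0.6383|0⟩ - 0.7699|1⟩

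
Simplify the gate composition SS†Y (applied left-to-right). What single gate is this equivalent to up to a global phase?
Y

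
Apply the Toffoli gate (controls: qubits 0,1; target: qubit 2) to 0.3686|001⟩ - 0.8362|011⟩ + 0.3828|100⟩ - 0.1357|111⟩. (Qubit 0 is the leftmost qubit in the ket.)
0.3686|001⟩ - 0.8362|011⟩ + 0.3828|100⟩ - 0.1357|110⟩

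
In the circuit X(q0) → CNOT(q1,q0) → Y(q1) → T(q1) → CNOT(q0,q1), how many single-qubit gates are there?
3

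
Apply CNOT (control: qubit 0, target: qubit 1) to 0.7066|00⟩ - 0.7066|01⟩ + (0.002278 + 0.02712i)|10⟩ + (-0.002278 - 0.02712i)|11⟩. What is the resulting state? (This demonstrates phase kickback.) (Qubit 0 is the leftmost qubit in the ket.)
0.7066|00⟩ - 0.7066|01⟩ + (-0.002278 - 0.02712i)|10⟩ + (0.002278 + 0.02712i)|11⟩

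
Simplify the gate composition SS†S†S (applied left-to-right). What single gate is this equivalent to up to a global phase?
I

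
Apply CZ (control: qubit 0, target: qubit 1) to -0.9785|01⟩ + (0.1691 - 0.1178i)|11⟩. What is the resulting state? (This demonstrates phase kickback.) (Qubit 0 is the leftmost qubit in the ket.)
-0.9785|01⟩ + (-0.1691 + 0.1178i)|11⟩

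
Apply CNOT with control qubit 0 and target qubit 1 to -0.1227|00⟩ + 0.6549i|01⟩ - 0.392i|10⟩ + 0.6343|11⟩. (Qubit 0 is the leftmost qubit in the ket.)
-0.1227|00⟩ + 0.6549i|01⟩ + 0.6343|10⟩ - 0.392i|11⟩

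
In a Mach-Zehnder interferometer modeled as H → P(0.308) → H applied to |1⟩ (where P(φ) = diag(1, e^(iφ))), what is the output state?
(0.02353 - 0.1516i)|0⟩ + (0.9765 + 0.1516i)|1⟩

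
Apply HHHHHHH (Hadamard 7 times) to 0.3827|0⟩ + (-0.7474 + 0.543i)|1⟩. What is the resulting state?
(-0.2579 + 0.384i)|0⟩ + (0.7991 - 0.384i)|1⟩

H² = I, so H^7 = H: a single Hadamard. With (a, b) = (0.3827, (-0.7474 + 0.543i)), H gives ((a + b)/√2, (a − b)/√2) = ((-0.2579 + 0.384i), (0.7991 - 0.384i)).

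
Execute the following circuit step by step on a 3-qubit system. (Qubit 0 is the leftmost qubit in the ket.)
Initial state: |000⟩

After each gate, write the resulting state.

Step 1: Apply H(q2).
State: 1/√2|000⟩ + 1/√2|001⟩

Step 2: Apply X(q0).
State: 1/√2|100⟩ + 1/√2|101⟩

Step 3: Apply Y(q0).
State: -(1/√2)i|000⟩ - (1/√2)i|001⟩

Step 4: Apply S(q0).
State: -(1/√2)i|000⟩ - (1/√2)i|001⟩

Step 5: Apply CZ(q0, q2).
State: -(1/√2)i|000⟩ - (1/√2)i|001⟩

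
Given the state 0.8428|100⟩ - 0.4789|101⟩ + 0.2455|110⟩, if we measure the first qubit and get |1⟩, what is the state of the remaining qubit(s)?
0.8428|00⟩ - 0.4789|01⟩ + 0.2455|10⟩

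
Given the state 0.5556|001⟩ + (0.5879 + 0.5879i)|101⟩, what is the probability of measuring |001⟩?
0.3087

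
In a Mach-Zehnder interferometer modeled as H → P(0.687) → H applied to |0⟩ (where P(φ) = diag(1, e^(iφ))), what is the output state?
(0.8866 + 0.3171i)|0⟩ + (0.1134 - 0.3171i)|1⟩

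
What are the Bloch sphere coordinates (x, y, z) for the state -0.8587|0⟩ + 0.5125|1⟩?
(-0.8802, 0, 0.4747)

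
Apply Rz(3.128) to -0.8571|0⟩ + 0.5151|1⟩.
(-0.005825 + 0.8571i)|0⟩ + (0.003501 + 0.5151i)|1⟩

Rz(3.128) = [[e^(−iθ/2), 0], [0, e^(iθ/2)]] with e^(±iθ/2) = cos(θ/2) ± i·sin(θ/2); θ = 3.128, cos(θ/2) ≈ 0.00679627, sin(θ/2) ≈ 0.999977.
With a = amp(|0⟩) = -0.8571 and b = amp(|1⟩) = 0.5151:
new amp(|0⟩) = (0.00679627 - 0.999977i)·a = (-0.005825 + 0.8571i)
new amp(|1⟩) = (0.00679627 + 0.999977i)·b = (0.003501 + 0.5151i)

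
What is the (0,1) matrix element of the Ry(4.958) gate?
-0.6152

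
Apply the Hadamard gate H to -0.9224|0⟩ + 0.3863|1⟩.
-0.3791|0⟩ - 0.9254|1⟩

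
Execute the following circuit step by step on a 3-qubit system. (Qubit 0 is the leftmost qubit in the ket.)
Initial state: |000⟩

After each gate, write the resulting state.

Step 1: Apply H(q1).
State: 1/√2|000⟩ + 1/√2|010⟩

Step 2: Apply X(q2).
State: 1/√2|001⟩ + 1/√2|011⟩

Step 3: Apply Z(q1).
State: 1/√2|001⟩ - 1/√2|011⟩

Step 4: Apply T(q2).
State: (1/2 + (1/2)i)|001⟩ + (-1/2 - (1/2)i)|011⟩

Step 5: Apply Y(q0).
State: (-1/2 + (1/2)i)|101⟩ + (1/2 - (1/2)i)|111⟩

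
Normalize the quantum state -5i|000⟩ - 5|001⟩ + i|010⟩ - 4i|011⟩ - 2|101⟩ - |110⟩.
-0.5893i|000⟩ - 0.5893|001⟩ + 0.1179i|010⟩ - 0.4714i|011⟩ - 0.2357|101⟩ - 0.1179|110⟩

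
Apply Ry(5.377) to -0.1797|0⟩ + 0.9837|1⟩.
-0.269|0⟩ - 0.9631|1⟩

Ry(5.377) = [[cos(θ/2), −sin(θ/2)], [sin(θ/2), cos(θ/2)]]; θ = 5.377, cos(θ/2) ≈ -0.899098, sin(θ/2) ≈ 0.437748.
With a = amp(|0⟩) = -0.1797 and b = amp(|1⟩) = 0.9837:
new amp(|0⟩) = (-0.899098)·a + (-0.437748)·b = -0.269
new amp(|1⟩) = (0.437748)·a + (-0.899098)·b = -0.9631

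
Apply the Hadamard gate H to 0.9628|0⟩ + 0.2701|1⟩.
0.8718|0⟩ + 0.4898|1⟩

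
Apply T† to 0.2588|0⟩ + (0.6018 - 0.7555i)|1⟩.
0.2588|0⟩ + (-0.1087 - 0.9598i)|1⟩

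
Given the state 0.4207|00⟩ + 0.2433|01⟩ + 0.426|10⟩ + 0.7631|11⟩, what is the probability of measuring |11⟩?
0.5823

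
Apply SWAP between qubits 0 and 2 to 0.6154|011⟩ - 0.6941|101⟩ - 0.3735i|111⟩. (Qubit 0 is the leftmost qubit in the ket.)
-0.6941|101⟩ + 0.6154|110⟩ - 0.3735i|111⟩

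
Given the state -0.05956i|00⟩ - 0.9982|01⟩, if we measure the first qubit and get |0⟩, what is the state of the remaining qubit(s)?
-0.05956i|0⟩ - 0.9982|1⟩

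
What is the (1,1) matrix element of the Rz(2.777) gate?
(0.1813 + 0.9834i)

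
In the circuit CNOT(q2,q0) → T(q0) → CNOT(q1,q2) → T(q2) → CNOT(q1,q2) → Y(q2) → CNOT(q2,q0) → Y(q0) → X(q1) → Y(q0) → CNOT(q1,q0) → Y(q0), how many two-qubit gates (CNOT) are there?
5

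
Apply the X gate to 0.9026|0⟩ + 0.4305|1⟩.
0.4305|0⟩ + 0.9026|1⟩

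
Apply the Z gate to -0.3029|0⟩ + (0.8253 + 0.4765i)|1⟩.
-0.3029|0⟩ + (-0.8253 - 0.4765i)|1⟩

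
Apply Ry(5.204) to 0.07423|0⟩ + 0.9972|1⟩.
-0.576|0⟩ - 0.8174|1⟩

Ry(5.204) = [[cos(θ/2), −sin(θ/2)], [sin(θ/2), cos(θ/2)]]; θ = 5.204, cos(θ/2) ≈ -0.857918, sin(θ/2) ≈ 0.513787.
With a = amp(|0⟩) = 0.07423 and b = amp(|1⟩) = 0.9972:
new amp(|0⟩) = (-0.857918)·a + (-0.513787)·b = -0.576
new amp(|1⟩) = (0.513787)·a + (-0.857918)·b = -0.8174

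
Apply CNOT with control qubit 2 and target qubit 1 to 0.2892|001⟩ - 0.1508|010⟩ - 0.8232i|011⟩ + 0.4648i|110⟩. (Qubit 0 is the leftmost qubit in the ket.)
-0.8232i|001⟩ - 0.1508|010⟩ + 0.2892|011⟩ + 0.4648i|110⟩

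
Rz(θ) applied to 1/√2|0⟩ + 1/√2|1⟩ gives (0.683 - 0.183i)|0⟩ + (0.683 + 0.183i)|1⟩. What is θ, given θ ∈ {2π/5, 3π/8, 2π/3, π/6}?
π/6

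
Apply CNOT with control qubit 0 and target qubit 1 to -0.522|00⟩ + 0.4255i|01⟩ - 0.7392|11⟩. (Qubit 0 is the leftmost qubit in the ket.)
-0.522|00⟩ + 0.4255i|01⟩ - 0.7392|10⟩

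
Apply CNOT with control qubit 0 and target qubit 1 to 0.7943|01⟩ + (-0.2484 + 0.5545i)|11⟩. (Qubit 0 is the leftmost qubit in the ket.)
0.7943|01⟩ + (-0.2484 + 0.5545i)|10⟩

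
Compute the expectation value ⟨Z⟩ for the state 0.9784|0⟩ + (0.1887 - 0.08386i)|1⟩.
0.9146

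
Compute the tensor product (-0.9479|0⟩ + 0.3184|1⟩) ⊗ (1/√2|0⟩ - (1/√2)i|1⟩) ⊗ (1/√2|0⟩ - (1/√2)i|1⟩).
-0.474|000⟩ + 0.474i|001⟩ + 0.474i|010⟩ + 0.474|011⟩ + 0.1592|100⟩ - 0.1592i|101⟩ - 0.1592i|110⟩ - 0.1592|111⟩

amp(|b₁b₂…⟩) = product of the factor amplitudes for bits b₁, b₂, …; only kets whose every factor amplitude is nonzero survive.
|000⟩: (-0.9479)(1/√2)(1/√2) = -0.474
|001⟩: (-0.9479)(1/√2)(-(1/√2)i) = 0.474i
|010⟩: (-0.9479)(-(1/√2)i)(1/√2) = 0.474i
|011⟩: (-0.9479)(-(1/√2)i)(-(1/√2)i) = 0.474
|100⟩: (0.3184)(1/√2)(1/√2) = 0.1592
|101⟩: (0.3184)(1/√2)(-(1/√2)i) = -0.1592i
|110⟩: (0.3184)(-(1/√2)i)(1/√2) = -0.1592i
|111⟩: (0.3184)(-(1/√2)i)(-(1/√2)i) = -0.1592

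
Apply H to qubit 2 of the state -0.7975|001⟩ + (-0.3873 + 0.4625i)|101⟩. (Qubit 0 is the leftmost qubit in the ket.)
-0.5639|000⟩ + 0.5639|001⟩ + (-0.2739 + 0.327i)|100⟩ + (0.2739 - 0.327i)|101⟩

H on qubit 2 mixes each pair of kets that differ only in qubit 2: amplitudes (a, b) of (|…0…⟩, |…1…⟩) become ((a + b)/√2, (a − b)/√2). Kets absent from the input have amplitude 0.
(|000⟩, |001⟩): (a, b) = (0, -0.7975) → (-0.5639, 0.5639)
(|100⟩, |101⟩): (a, b) = (0, (-0.3873 + 0.4625i)) → ((-0.2739 + 0.327i), (0.2739 - 0.327i))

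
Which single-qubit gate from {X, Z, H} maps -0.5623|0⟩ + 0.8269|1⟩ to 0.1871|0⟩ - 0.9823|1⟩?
H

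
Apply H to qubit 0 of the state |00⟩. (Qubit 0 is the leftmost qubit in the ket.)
1/√2|00⟩ + 1/√2|10⟩

H on qubit 0 mixes each pair of kets that differ only in qubit 0: amplitudes (a, b) of (|…0…⟩, |…1…⟩) become ((a + b)/√2, (a − b)/√2). Kets absent from the input have amplitude 0.
(|00⟩, |10⟩): (a, b) = (1, 0) → (1/√2, 1/√2)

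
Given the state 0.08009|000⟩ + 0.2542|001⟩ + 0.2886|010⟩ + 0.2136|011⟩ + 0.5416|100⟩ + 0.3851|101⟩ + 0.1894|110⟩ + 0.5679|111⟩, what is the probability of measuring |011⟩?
0.04562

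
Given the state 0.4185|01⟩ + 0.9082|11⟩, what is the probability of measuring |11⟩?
0.8248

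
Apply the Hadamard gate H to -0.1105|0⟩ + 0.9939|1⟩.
0.6247|0⟩ - 0.7809|1⟩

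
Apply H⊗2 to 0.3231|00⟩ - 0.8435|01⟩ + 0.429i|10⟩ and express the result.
(-0.2602 + 0.2145i)|00⟩ + (0.5833 + 0.2145i)|01⟩ + (-0.2602 - 0.2145i)|10⟩ + (0.5833 - 0.2145i)|11⟩

H⊗2 gives amp(|y⟩) = (1/2) Σ_x (−1)^(x·y) amp(|x⟩), where x·y is the number of positions in which both x and y have a 1.
|00⟩: (0.3231 - 0.8435 + 0.429i)/2 = (-0.2602 + 0.2145i)
|01⟩: (0.3231 + 0.8435 + 0.429i)/2 = (0.5833 + 0.2145i)
|10⟩: (0.3231 - 0.8435 - 0.429i)/2 = (-0.2602 - 0.2145i)
|11⟩: (0.3231 + 0.8435 - 0.429i)/2 = (0.5833 - 0.2145i)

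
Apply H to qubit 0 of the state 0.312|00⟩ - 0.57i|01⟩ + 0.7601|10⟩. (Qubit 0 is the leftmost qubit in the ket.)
0.7581|00⟩ - 0.4031i|01⟩ - 0.3169|10⟩ - 0.4031i|11⟩

H on qubit 0 mixes each pair of kets that differ only in qubit 0: amplitudes (a, b) of (|…0…⟩, |…1…⟩) become ((a + b)/√2, (a − b)/√2). Kets absent from the input have amplitude 0.
(|00⟩, |10⟩): (a, b) = (0.312, 0.7601) → (0.7581, -0.3169)
(|01⟩, |11⟩): (a, b) = (-0.57i, 0) → (-0.4031i, -0.4031i)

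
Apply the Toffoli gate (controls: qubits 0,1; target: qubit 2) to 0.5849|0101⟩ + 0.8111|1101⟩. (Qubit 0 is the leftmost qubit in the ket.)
0.5849|0101⟩ + 0.8111|1111⟩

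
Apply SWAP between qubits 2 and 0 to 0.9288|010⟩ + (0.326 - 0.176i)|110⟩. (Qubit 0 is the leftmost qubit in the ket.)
0.9288|010⟩ + (0.326 - 0.176i)|011⟩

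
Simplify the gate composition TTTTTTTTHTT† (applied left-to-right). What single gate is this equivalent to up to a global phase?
H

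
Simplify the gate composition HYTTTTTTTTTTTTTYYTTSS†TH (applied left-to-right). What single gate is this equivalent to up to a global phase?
Y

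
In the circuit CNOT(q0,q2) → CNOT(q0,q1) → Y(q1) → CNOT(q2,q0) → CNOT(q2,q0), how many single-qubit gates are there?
1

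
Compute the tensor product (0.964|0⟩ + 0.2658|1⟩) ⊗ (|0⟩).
0.964|00⟩ + 0.2658|10⟩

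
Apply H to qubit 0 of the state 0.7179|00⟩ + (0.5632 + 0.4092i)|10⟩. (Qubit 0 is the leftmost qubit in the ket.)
(0.9059 + 0.2893i)|00⟩ + (0.1094 - 0.2893i)|10⟩

H on qubit 0 mixes each pair of kets that differ only in qubit 0: amplitudes (a, b) of (|…0…⟩, |…1…⟩) become ((a + b)/√2, (a − b)/√2). Kets absent from the input have amplitude 0.
(|00⟩, |10⟩): (a, b) = (0.7179, (0.5632 + 0.4092i)) → ((0.9059 + 0.2893i), (0.1094 - 0.2893i))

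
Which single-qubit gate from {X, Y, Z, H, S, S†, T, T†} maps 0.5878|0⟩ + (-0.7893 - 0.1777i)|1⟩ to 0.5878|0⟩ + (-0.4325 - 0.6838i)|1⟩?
T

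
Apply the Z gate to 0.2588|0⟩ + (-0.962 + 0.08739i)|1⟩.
0.2588|0⟩ + (0.962 - 0.08739i)|1⟩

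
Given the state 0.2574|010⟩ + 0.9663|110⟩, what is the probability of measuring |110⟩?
0.9337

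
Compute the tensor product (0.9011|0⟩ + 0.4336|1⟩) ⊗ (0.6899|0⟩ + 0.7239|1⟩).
0.6217|00⟩ + 0.6523|01⟩ + 0.2991|10⟩ + 0.3139|11⟩

amp(|b₁b₂…⟩) = product of the factor amplitudes for bits b₁, b₂, …; only kets whose every factor amplitude is nonzero survive.
|00⟩: (0.9011)(0.6899) = 0.6217
|01⟩: (0.9011)(0.7239) = 0.6523
|10⟩: (0.4336)(0.6899) = 0.2991
|11⟩: (0.4336)(0.7239) = 0.3139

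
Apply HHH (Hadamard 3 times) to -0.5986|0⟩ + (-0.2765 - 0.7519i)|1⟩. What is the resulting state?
(-0.6188 - 0.5317i)|0⟩ + (-0.2278 + 0.5317i)|1⟩

H² = I, so H^3 = H: a single Hadamard. With (a, b) = (-0.5986, (-0.2765 - 0.7519i)), H gives ((a + b)/√2, (a − b)/√2) = ((-0.6188 - 0.5317i), (-0.2278 + 0.5317i)).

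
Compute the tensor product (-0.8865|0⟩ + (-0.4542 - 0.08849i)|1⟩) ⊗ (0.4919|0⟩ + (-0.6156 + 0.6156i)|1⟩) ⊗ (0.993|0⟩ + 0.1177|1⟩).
-0.433|000⟩ - 0.05133|001⟩ + (0.5419 - 0.5419i)|010⟩ + (0.06423 - 0.06423i)|011⟩ + (-0.2219 - 0.04322i)|100⟩ + (-0.0263 - 0.005123i)|101⟩ + (0.3317 - 0.2236i)|110⟩ + (0.03932 - 0.0265i)|111⟩

amp(|b₁b₂…⟩) = product of the factor amplitudes for bits b₁, b₂, …; only kets whose every factor amplitude is nonzero survive.
|000⟩: (-0.8865)(0.4919)(0.993) = -0.433
|001⟩: (-0.8865)(0.4919)(0.1177) = -0.05133
|010⟩: (-0.8865)(-0.6156 + 0.6156i)(0.993) = (0.5419 - 0.5419i)
|011⟩: (-0.8865)(-0.6156 + 0.6156i)(0.1177) = (0.06423 - 0.06423i)
|100⟩: (-0.4542 - 0.08849i)(0.4919)(0.993) = (-0.2219 - 0.04322i)
|101⟩: (-0.4542 - 0.08849i)(0.4919)(0.1177) = (-0.0263 - 0.005123i)
|110⟩: (-0.4542 - 0.08849i)(-0.6156 + 0.6156i)(0.993) = (0.3317 - 0.2236i)
|111⟩: (-0.4542 - 0.08849i)(-0.6156 + 0.6156i)(0.1177) = (0.03932 - 0.0265i)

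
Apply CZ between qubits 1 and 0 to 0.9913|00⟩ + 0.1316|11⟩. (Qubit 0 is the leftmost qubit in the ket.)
0.9913|00⟩ - 0.1316|11⟩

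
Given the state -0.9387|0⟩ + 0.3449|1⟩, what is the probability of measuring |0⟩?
0.8812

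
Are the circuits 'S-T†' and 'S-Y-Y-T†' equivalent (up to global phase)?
Yes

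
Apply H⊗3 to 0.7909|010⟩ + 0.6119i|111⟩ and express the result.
(0.2796 + 0.2163i)|000⟩ + (0.2796 - 0.2163i)|001⟩ + (-0.2796 - 0.2163i)|010⟩ + (-0.2796 + 0.2163i)|011⟩ + (0.2796 - 0.2163i)|100⟩ + (0.2796 + 0.2163i)|101⟩ + (-0.2796 + 0.2163i)|110⟩ + (-0.2796 - 0.2163i)|111⟩

H⊗3 gives amp(|y⟩) = (1/2√2) Σ_x (−1)^(x·y) amp(|x⟩), where x·y is the number of positions in which both x and y have a 1.
|000⟩: (0.7909 + 0.6119i)/(2√2) = (0.2796 + 0.2163i)
|001⟩: (0.7909 - 0.6119i)/(2√2) = (0.2796 - 0.2163i)
|010⟩: (-0.7909 - 0.6119i)/(2√2) = (-0.2796 - 0.2163i)
|011⟩: (-0.7909 + 0.6119i)/(2√2) = (-0.2796 + 0.2163i)
|100⟩: (0.7909 - 0.6119i)/(2√2) = (0.2796 - 0.2163i)
|101⟩: (0.7909 + 0.6119i)/(2√2) = (0.2796 + 0.2163i)
|110⟩: (-0.7909 + 0.6119i)/(2√2) = (-0.2796 + 0.2163i)
|111⟩: (-0.7909 - 0.6119i)/(2√2) = (-0.2796 - 0.2163i)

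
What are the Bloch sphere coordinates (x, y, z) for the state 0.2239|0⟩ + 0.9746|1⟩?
(0.4364, 0, -0.8997)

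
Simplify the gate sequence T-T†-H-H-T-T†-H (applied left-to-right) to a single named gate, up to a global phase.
H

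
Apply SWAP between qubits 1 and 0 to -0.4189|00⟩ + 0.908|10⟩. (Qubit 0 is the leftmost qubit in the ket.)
-0.4189|00⟩ + 0.908|01⟩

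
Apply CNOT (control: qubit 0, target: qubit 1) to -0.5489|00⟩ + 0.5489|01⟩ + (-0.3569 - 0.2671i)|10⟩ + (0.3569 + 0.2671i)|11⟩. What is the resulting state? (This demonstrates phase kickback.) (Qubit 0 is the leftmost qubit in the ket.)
-0.5489|00⟩ + 0.5489|01⟩ + (0.3569 + 0.2671i)|10⟩ + (-0.3569 - 0.2671i)|11⟩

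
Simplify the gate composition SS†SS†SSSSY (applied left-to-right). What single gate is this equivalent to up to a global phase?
Y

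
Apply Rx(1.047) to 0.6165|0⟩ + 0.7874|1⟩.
(0.5339 - 0.3936i)|0⟩ + (0.6819 - 0.3082i)|1⟩

Rx(1.047) = [[cos(θ/2), −i·sin(θ/2)], [−i·sin(θ/2), cos(θ/2)]]; θ = 1.047, cos(θ/2) ≈ 0.866075, sin(θ/2) ≈ 0.499914.
With a = amp(|0⟩) = 0.6165 and b = amp(|1⟩) = 0.7874:
new amp(|0⟩) = (0.866075)·a + (-0.499914i)·b = (0.5339 - 0.3936i)
new amp(|1⟩) = (-0.499914i)·a + (0.866075)·b = (0.6819 - 0.3082i)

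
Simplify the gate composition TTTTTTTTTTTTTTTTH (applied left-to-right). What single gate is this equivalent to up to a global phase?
H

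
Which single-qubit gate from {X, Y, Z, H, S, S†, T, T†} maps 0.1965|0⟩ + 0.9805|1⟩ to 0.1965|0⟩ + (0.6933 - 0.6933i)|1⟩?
T†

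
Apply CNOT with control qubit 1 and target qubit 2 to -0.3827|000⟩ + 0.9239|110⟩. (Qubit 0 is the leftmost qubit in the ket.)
-0.3827|000⟩ + 0.9239|111⟩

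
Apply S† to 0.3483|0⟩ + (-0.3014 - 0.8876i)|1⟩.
0.3483|0⟩ + (-0.8876 + 0.3014i)|1⟩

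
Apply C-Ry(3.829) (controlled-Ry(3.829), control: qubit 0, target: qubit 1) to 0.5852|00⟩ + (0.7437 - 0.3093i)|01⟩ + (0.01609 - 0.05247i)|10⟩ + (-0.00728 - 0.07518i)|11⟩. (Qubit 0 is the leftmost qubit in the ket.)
0.5852|00⟩ + (0.7437 - 0.3093i)|01⟩ + (0.001432 + 0.08846i)|10⟩ + (0.0176 - 0.02407i)|11⟩

C-Ry(3.829) leaves the control-|0⟩ kets |00⟩, |01⟩ unchanged and applies Ry(3.829) to qubit 1 on the control-|1⟩ pair (|10⟩, |11⟩).
Ry(3.829) = [[cos(θ/2), −sin(θ/2)], [sin(θ/2), cos(θ/2)]]; θ = 3.829, cos(θ/2) ≈ -0.336976, sin(θ/2) ≈ 0.941513.
With a = amp(|10⟩) = (0.01609 - 0.05247i) and b = amp(|11⟩) = (-0.00728 - 0.07518i):
new amp(|10⟩) = (-0.336976)·a + (-0.941513)·b = (0.001432 + 0.08846i)
new amp(|11⟩) = (0.941513)·a + (-0.336976)·b = (0.0176 - 0.02407i)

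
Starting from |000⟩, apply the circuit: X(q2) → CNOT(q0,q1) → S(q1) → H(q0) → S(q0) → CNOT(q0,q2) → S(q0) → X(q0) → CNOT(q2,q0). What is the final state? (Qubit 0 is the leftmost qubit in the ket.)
-1/√2|000⟩ + 1/√2|001⟩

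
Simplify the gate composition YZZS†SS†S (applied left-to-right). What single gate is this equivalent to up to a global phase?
Y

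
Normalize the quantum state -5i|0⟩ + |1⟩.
-0.9806i|0⟩ + 0.1961|1⟩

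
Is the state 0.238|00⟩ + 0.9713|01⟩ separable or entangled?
Separable

Writing the state as a|00⟩ + b|01⟩ + c|10⟩ + d|11⟩, it is a product state iff ad − bc = 0.
Here (a, b, c, d) = (0.238, 0.9713, 0, 0): ad − bc = (0.238)(0) − (0.9713)(0) = 0, so the state is separable.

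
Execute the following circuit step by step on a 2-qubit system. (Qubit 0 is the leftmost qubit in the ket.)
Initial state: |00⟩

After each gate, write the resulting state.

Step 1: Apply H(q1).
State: 1/√2|00⟩ + 1/√2|01⟩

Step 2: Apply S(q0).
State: 1/√2|00⟩ + 1/√2|01⟩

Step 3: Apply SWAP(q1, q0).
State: 1/√2|00⟩ + 1/√2|10⟩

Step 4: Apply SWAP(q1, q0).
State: 1/√2|00⟩ + 1/√2|01⟩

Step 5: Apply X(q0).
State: 1/√2|10⟩ + 1/√2|11⟩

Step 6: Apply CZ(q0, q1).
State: 1/√2|10⟩ - 1/√2|11⟩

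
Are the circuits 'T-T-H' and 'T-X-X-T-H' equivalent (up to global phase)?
Yes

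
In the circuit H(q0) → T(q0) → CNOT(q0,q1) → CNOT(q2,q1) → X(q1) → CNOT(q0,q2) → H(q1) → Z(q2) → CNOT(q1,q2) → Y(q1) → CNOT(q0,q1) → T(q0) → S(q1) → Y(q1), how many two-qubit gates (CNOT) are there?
5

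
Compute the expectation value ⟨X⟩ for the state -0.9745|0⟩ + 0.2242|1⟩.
-0.437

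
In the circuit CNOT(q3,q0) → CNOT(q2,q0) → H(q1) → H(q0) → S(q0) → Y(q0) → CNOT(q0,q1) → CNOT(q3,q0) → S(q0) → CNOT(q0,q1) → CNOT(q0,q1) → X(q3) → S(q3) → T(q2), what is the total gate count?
14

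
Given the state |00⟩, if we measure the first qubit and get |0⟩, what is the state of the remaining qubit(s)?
|0⟩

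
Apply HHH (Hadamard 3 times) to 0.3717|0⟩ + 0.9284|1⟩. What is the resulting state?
0.9193|0⟩ - 0.3936|1⟩

H² = I, so H^3 = H: a single Hadamard. With (a, b) = (0.3717, 0.9284), H gives ((a + b)/√2, (a − b)/√2) = (0.9193, -0.3936).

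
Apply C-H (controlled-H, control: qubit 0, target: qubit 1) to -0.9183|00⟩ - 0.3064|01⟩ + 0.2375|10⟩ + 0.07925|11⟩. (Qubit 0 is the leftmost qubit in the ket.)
-0.9183|00⟩ - 0.3064|01⟩ + 0.224|10⟩ + 0.1119|11⟩

C-H leaves the control-|0⟩ kets |00⟩, |01⟩ unchanged and applies H to qubit 1 on the control-|1⟩ pair (|10⟩, |11⟩).
H = [[1/√2, 1/√2], [1/√2, -1/√2]].
With a = amp(|10⟩) = 0.2375 and b = amp(|11⟩) = 0.07925:
new amp(|10⟩) = (1/√2)·a + (1/√2)·b = 0.224
new amp(|11⟩) = (1/√2)·a + (-1/√2)·b = 0.1119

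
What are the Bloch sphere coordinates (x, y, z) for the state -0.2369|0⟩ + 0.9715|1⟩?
(-0.4603, 0, -0.8877)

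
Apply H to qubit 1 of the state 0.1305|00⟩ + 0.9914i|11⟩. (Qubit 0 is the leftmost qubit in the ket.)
0.09228|00⟩ + 0.09228|01⟩ + 0.701i|10⟩ - 0.701i|11⟩

H on qubit 1 mixes each pair of kets that differ only in qubit 1: amplitudes (a, b) of (|…0…⟩, |…1…⟩) become ((a + b)/√2, (a − b)/√2). Kets absent from the input have amplitude 0.
(|00⟩, |01⟩): (a, b) = (0.1305, 0) → (0.09228, 0.09228)
(|10⟩, |11⟩): (a, b) = (0, 0.9914i) → (0.701i, -0.701i)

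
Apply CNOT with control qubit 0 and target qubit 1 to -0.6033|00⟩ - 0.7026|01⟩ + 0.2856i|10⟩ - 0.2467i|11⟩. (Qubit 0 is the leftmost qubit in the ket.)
-0.6033|00⟩ - 0.7026|01⟩ - 0.2467i|10⟩ + 0.2856i|11⟩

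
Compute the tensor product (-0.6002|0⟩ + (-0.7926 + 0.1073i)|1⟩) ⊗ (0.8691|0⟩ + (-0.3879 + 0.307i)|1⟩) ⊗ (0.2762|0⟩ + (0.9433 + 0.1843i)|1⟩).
-0.1441|000⟩ + (-0.4921 - 0.09614i)|001⟩ + (0.0643 - 0.05089i)|010⟩ + (0.2536 - 0.1309i)|011⟩ + (-0.1903 + 0.02576i)|100⟩ + (-0.667 - 0.03899i)|101⟩ + (0.07582 - 0.0787i)|110⟩ + (0.3115 - 0.2182i)|111⟩

amp(|b₁b₂…⟩) = product of the factor amplitudes for bits b₁, b₂, …; only kets whose every factor amplitude is nonzero survive.
|000⟩: (-0.6002)(0.8691)(0.2762) = -0.1441
|001⟩: (-0.6002)(0.8691)(0.9433 + 0.1843i) = (-0.4921 - 0.09614i)
|010⟩: (-0.6002)(-0.3879 + 0.307i)(0.2762) = (0.0643 - 0.05089i)
|011⟩: (-0.6002)(-0.3879 + 0.307i)(0.9433 + 0.1843i) = (0.2536 - 0.1309i)
|100⟩: (-0.7926 + 0.1073i)(0.8691)(0.2762) = (-0.1903 + 0.02576i)
|101⟩: (-0.7926 + 0.1073i)(0.8691)(0.9433 + 0.1843i) = (-0.667 - 0.03899i)
|110⟩: (-0.7926 + 0.1073i)(-0.3879 + 0.307i)(0.2762) = (0.07582 - 0.0787i)
|111⟩: (-0.7926 + 0.1073i)(-0.3879 + 0.307i)(0.9433 + 0.1843i) = (0.3115 - 0.2182i)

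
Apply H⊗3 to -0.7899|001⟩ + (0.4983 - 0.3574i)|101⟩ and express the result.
(-0.1031 - 0.1264i)|000⟩ + (0.1031 + 0.1264i)|001⟩ + (-0.1031 - 0.1264i)|010⟩ + (0.1031 + 0.1264i)|011⟩ + (-0.4554 + 0.1264i)|100⟩ + (0.4554 - 0.1264i)|101⟩ + (-0.4554 + 0.1264i)|110⟩ + (0.4554 - 0.1264i)|111⟩

H⊗3 gives amp(|y⟩) = (1/2√2) Σ_x (−1)^(x·y) amp(|x⟩), where x·y is the number of positions in which both x and y have a 1.
|000⟩: (-0.7899 + (0.4983 - 0.3574i))/(2√2) = (-0.1031 - 0.1264i)
|001⟩: (0.7899 - (0.4983 - 0.3574i))/(2√2) = (0.1031 + 0.1264i)
|010⟩: (-0.7899 + (0.4983 - 0.3574i))/(2√2) = (-0.1031 - 0.1264i)
|011⟩: (0.7899 - (0.4983 - 0.3574i))/(2√2) = (0.1031 + 0.1264i)
|100⟩: (-0.7899 - (0.4983 - 0.3574i))/(2√2) = (-0.4554 + 0.1264i)
|101⟩: (0.7899 + (0.4983 - 0.3574i))/(2√2) = (0.4554 - 0.1264i)
|110⟩: (-0.7899 - (0.4983 - 0.3574i))/(2√2) = (-0.4554 + 0.1264i)
|111⟩: (0.7899 + (0.4983 - 0.3574i))/(2√2) = (0.4554 - 0.1264i)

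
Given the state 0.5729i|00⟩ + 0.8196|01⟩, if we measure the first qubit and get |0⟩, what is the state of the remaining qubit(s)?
0.5729i|0⟩ + 0.8196|1⟩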